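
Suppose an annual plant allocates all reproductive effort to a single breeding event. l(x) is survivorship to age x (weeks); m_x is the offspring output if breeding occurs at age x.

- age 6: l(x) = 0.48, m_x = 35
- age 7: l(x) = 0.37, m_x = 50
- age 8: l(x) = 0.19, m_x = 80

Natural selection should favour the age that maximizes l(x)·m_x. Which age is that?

Expected offspring if breeding at age x = l(x) × m_x:
  age 6: 0.48 × 35 = 16.800
  age 7: 0.37 × 50 = 18.500
  age 8: 0.19 × 80 = 15.200
Maximum at age 7 (18.500).

7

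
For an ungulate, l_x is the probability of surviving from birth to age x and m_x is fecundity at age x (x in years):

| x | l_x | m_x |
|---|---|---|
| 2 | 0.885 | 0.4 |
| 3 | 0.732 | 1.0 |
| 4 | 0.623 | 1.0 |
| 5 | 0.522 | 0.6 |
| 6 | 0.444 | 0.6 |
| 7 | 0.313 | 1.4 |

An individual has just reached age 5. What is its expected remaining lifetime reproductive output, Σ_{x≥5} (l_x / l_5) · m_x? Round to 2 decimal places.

1.95

l_5 = 0.522. Conditional survival from age 5 to x is l_x / l_5.
  x=5: (0.522/0.522) × 0.6 = 0.6000
  x=6: (0.444/0.522) × 0.6 = 0.5103
  x=7: (0.313/0.522) × 1.4 = 0.8395
Sum = 0.6000 + 0.5103 + 0.8395 = 1.9498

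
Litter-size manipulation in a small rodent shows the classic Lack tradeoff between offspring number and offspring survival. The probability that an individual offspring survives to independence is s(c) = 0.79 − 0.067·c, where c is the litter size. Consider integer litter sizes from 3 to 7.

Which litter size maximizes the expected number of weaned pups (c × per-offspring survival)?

Expected weaned pups = c × s(c):
  c=3: 3 × 0.589 = 1.767
  c=4: 4 × 0.522 = 2.088
  c=5: 5 × 0.455 = 2.275
  c=6: 6 × 0.388 = 2.328
  c=7: 7 × 0.321 = 2.247
Maximum at c = 6 (2.328 weaned pups).

6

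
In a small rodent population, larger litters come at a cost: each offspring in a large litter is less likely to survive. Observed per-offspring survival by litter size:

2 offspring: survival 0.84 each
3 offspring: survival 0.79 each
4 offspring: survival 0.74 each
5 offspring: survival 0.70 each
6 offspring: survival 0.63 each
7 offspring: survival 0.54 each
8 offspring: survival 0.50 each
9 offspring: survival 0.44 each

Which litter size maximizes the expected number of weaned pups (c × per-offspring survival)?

8

Expected weaned pups = c × s(c):
  c=2: 2 × 0.84 = 1.680
  c=3: 3 × 0.79 = 2.370
  c=4: 4 × 0.74 = 2.960
  c=5: 5 × 0.70 = 3.500
  c=6: 6 × 0.63 = 3.780
  c=7: 7 × 0.54 = 3.780
  c=8: 8 × 0.50 = 4.000
  c=9: 9 × 0.44 = 3.960
Maximum at c = 8 (4.000 weaned pups).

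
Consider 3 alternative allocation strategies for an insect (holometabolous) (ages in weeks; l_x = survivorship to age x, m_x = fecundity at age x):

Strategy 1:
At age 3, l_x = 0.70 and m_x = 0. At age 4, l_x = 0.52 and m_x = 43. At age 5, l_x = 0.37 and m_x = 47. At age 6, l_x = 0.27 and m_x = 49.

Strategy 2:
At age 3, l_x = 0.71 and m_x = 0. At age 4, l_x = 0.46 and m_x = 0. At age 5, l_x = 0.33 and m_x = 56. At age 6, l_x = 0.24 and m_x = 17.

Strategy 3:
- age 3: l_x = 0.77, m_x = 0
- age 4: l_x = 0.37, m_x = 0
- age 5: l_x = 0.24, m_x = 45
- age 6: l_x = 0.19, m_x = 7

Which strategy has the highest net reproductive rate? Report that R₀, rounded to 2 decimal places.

Strategy 1: R₀ = 0.70×0 + 0.52×43 + 0.37×47 + 0.27×49 = 52.9800
Strategy 2: R₀ = 0.71×0 + 0.46×0 + 0.33×56 + 0.24×17 = 22.5600
Strategy 3: R₀ = 0.77×0 + 0.37×0 + 0.24×45 + 0.19×7 = 12.1300
Highest R₀: strategy 1 with 52.9800.

52.98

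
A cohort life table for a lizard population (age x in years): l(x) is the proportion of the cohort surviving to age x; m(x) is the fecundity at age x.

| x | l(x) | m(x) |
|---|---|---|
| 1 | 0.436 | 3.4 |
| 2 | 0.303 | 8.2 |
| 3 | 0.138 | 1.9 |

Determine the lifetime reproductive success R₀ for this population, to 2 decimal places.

R₀ = Σ l(x) m(x):
  age 1: 0.436 × 3.4 = 1.4824
  age 2: 0.303 × 8.2 = 2.4846
  age 3: 0.138 × 1.9 = 0.2622
R₀ = 1.4824 + 2.4846 + 0.2622 = 4.2292

4.23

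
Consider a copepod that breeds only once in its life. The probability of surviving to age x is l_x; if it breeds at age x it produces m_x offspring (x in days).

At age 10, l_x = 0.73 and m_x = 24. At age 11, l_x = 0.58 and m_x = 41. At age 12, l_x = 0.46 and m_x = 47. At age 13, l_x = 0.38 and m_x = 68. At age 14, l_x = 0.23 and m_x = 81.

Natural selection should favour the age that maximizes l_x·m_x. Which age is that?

Expected offspring if breeding at age x = l_x × m_x:
  age 10: 0.73 × 24 = 17.520
  age 11: 0.58 × 41 = 23.780
  age 12: 0.46 × 47 = 21.620
  age 13: 0.38 × 68 = 25.840
  age 14: 0.23 × 81 = 18.630
Maximum at age 13 (25.840).

13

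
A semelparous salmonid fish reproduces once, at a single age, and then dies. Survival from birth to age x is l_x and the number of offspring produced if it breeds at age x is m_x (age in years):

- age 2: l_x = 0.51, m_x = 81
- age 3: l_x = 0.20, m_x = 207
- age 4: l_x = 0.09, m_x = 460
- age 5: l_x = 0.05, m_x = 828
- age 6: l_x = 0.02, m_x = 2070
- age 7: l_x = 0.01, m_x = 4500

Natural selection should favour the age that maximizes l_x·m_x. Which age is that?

7

Expected offspring if breeding at age x = l_x × m_x:
  age 2: 0.51 × 81 = 41.310
  age 3: 0.20 × 207 = 41.400
  age 4: 0.09 × 460 = 41.400
  age 5: 0.05 × 828 = 41.400
  age 6: 0.02 × 2070 = 41.400
  age 7: 0.01 × 4500 = 45.000
Maximum at age 7 (45.000).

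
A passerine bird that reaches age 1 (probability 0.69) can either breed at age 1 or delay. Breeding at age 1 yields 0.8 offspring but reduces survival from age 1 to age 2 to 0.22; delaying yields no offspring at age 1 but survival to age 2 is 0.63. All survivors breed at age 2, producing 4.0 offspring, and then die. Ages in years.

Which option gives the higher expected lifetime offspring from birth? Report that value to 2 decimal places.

1.74

breed at age 1: R₀ = 0.69 × (0.8 + 0.22 × 4.0) = 0.69 × 1.6800 = 1.1592
delay to age 2: R₀ = 0.69 × (0.63 × 4.0) = 0.69 × 2.5200 = 1.7388
Higher: delay to age 2 (1.7388).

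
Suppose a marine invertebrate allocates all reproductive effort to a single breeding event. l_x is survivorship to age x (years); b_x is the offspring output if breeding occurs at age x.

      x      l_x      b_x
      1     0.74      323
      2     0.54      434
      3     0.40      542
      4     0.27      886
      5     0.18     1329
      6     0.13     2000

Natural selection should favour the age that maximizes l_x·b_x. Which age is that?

6

Expected offspring if breeding at age x = l_x × b_x:
  age 1: 0.74 × 323 = 239.020
  age 2: 0.54 × 434 = 234.360
  age 3: 0.40 × 542 = 216.800
  age 4: 0.27 × 886 = 239.220
  age 5: 0.18 × 1329 = 239.220
  age 6: 0.13 × 2000 = 260.000
Maximum at age 6 (260.000).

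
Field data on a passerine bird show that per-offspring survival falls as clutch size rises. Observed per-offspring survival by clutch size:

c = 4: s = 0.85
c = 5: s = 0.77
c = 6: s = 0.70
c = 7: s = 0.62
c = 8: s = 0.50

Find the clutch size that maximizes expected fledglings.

7

Expected fledglings = c × s(c):
  c=4: 4 × 0.85 = 3.400
  c=5: 5 × 0.77 = 3.850
  c=6: 6 × 0.70 = 4.200
  c=7: 7 × 0.62 = 4.340
  c=8: 8 × 0.50 = 4.000
Maximum at c = 7 (4.340 fledglings).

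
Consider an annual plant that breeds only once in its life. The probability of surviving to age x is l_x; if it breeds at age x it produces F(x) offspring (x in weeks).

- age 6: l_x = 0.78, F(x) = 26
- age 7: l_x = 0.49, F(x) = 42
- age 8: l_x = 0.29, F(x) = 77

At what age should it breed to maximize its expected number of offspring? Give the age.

Expected offspring if breeding at age x = l_x × F(x):
  age 6: 0.78 × 26 = 20.280
  age 7: 0.49 × 42 = 20.580
  age 8: 0.29 × 77 = 22.330
Maximum at age 8 (22.330).

8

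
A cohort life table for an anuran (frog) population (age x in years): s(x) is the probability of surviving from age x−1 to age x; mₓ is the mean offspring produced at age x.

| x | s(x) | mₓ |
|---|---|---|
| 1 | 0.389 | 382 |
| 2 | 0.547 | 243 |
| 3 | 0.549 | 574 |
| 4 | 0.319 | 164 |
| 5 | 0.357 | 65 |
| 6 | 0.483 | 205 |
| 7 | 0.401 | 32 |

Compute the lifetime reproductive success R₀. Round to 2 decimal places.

Survivorship from birth: l_x = s_1·s_2·…·s_x.
  l_1 = 0.38900
  l_2 = 0.21278
  l_3 = 0.11682
  l_4 = 0.03726
  l_5 = 0.01330
  l_6 = 0.00643
  l_7 = 0.00258
R₀ = Σ l_x mₓ:
  age 1: 0.38900 × 382 = 148.5980
  age 2: 0.21278 × 243 = 51.7055
  age 3: 0.11682 × 574 = 67.0547
  age 4: 0.03726 × 164 = 6.1106
  age 5: 0.01330 × 65 = 0.8645
  age 6: 0.00643 × 205 = 1.3181
  age 7: 0.00258 × 32 = 0.0826
R₀ = 148.5980 + 51.7055 + 67.0547 + 6.1106 + 0.8645 + 1.3181 + 0.0826 = 275.7341

275.73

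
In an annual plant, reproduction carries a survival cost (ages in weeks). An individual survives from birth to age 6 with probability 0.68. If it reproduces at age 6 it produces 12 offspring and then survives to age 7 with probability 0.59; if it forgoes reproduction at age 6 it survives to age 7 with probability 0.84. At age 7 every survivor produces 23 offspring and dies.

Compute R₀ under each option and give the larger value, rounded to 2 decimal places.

breed at age 6: R₀ = 0.68 × (12 + 0.59 × 23) = 0.68 × 25.5700 = 17.3876
delay to age 7: R₀ = 0.68 × (0.84 × 23) = 0.68 × 19.3200 = 13.1376
Higher: breed at age 6 (17.3876).

17.39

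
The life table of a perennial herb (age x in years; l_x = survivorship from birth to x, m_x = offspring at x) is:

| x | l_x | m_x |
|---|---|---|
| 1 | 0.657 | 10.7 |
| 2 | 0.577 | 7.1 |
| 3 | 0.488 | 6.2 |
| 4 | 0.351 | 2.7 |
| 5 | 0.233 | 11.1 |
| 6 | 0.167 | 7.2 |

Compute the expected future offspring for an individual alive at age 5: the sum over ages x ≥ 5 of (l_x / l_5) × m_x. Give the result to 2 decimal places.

16.26

l_5 = 0.233. Conditional survival from age 5 to x is l_x / l_5.
  x=5: (0.233/0.233) × 11.1 = 11.1000
  x=6: (0.167/0.233) × 7.2 = 5.1605
Sum = 11.1000 + 5.1605 = 16.2605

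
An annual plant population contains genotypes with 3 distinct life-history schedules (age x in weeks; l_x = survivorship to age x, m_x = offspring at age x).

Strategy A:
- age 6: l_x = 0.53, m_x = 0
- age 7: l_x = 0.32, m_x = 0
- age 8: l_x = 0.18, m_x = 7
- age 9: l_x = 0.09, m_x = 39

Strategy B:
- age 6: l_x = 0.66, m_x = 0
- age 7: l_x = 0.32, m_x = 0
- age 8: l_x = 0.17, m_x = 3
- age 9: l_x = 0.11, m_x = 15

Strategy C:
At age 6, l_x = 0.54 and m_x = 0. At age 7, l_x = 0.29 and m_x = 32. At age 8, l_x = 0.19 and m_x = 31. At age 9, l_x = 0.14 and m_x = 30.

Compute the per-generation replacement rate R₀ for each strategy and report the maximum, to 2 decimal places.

19.37

Strategy A: R₀ = 0.53×0 + 0.32×0 + 0.18×7 + 0.09×39 = 4.7700
Strategy B: R₀ = 0.66×0 + 0.32×0 + 0.17×3 + 0.11×15 = 2.1600
Strategy C: R₀ = 0.54×0 + 0.29×32 + 0.19×31 + 0.14×30 = 19.3700
Highest R₀: strategy C with 19.3700.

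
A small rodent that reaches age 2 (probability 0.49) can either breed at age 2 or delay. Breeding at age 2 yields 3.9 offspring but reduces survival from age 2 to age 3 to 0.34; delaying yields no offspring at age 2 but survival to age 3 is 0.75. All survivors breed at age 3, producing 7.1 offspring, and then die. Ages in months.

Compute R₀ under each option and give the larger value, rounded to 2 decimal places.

3.09

breed at age 2: R₀ = 0.49 × (3.9 + 0.34 × 7.1) = 0.49 × 6.3140 = 3.0939
delay to age 3: R₀ = 0.49 × (0.75 × 7.1) = 0.49 × 5.3250 = 2.6092
Higher: breed at age 2 (3.0939).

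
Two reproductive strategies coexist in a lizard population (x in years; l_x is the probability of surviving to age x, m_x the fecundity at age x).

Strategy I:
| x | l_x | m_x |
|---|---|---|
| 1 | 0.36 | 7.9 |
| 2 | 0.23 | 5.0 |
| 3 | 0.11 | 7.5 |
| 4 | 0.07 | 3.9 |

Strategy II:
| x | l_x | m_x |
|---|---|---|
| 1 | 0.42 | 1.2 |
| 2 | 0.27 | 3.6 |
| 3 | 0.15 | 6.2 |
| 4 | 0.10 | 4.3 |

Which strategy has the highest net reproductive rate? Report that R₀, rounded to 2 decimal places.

5.09

Strategy I: R₀ = 0.36×7.9 + 0.23×5.0 + 0.11×7.5 + 0.07×3.9 = 5.0920
Strategy II: R₀ = 0.42×1.2 + 0.27×3.6 + 0.15×6.2 + 0.10×4.3 = 2.8360
Highest R₀: strategy I with 5.0920.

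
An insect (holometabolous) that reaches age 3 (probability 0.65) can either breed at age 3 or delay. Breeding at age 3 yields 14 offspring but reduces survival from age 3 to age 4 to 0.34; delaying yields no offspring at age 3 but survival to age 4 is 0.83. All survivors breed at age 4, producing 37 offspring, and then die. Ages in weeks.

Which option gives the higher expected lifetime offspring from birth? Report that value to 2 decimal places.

breed at age 3: R₀ = 0.65 × (14 + 0.34 × 37) = 0.65 × 26.5800 = 17.2770
delay to age 4: R₀ = 0.65 × (0.83 × 37) = 0.65 × 30.7100 = 19.9615
Higher: delay to age 4 (19.9615).

19.96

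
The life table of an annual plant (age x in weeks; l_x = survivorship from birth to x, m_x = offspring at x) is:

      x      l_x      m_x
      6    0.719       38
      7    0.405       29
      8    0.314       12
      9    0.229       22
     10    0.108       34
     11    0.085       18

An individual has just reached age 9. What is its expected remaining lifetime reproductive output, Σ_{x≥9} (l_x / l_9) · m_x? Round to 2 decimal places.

44.72

l_9 = 0.229. Conditional survival from age 9 to x is l_x / l_9.
  x=9: (0.229/0.229) × 22 = 22.0000
  x=10: (0.108/0.229) × 34 = 16.0349
  x=11: (0.085/0.229) × 18 = 6.6812
Sum = 22.0000 + 16.0349 + 6.6812 = 44.7162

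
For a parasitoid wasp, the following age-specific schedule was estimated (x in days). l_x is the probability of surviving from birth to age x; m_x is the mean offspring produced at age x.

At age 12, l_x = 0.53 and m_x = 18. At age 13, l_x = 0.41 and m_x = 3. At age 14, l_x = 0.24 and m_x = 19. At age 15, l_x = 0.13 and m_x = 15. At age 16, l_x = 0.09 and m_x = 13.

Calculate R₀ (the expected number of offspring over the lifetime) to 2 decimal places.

R₀ = Σ l_x m_x:
  age 12: 0.53 × 18 = 9.5400
  age 13: 0.41 × 3 = 1.2300
  age 14: 0.24 × 19 = 4.5600
  age 15: 0.13 × 15 = 1.9500
  age 16: 0.09 × 13 = 1.1700
R₀ = 9.5400 + 1.2300 + 4.5600 + 1.9500 + 1.1700 = 18.4500

18.45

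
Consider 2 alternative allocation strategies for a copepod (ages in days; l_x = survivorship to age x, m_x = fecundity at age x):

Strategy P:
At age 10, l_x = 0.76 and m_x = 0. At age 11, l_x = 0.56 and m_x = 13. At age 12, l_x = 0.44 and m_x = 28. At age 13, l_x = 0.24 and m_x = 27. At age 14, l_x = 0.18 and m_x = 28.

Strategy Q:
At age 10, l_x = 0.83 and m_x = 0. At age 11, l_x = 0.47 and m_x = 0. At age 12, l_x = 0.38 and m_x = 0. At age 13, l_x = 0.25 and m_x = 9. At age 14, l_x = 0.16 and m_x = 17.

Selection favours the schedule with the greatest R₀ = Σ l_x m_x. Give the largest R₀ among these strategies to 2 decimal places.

31.12

Strategy P: R₀ = 0.76×0 + 0.56×13 + 0.44×28 + 0.24×27 + 0.18×28 = 31.1200
Strategy Q: R₀ = 0.83×0 + 0.47×0 + 0.38×0 + 0.25×9 + 0.16×17 = 4.9700
Highest R₀: strategy P with 31.1200.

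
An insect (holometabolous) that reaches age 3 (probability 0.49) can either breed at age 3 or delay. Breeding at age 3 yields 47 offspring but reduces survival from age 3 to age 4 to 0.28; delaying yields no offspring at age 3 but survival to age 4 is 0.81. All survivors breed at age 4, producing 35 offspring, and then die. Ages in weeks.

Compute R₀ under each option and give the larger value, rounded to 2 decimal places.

27.83

breed at age 3: R₀ = 0.49 × (47 + 0.28 × 35) = 0.49 × 56.8000 = 27.8320
delay to age 4: R₀ = 0.49 × (0.81 × 35) = 0.49 × 28.3500 = 13.8915
Higher: breed at age 3 (27.8320).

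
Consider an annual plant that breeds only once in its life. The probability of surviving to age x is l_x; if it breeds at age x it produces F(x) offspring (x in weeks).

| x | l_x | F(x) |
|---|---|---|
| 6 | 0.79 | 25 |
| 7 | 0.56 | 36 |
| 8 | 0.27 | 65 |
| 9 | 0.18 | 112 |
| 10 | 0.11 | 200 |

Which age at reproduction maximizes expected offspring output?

10

Expected offspring if breeding at age x = l_x × F(x):
  age 6: 0.79 × 25 = 19.750
  age 7: 0.56 × 36 = 20.160
  age 8: 0.27 × 65 = 17.550
  age 9: 0.18 × 112 = 20.160
  age 10: 0.11 × 200 = 22.000
Maximum at age 10 (22.000).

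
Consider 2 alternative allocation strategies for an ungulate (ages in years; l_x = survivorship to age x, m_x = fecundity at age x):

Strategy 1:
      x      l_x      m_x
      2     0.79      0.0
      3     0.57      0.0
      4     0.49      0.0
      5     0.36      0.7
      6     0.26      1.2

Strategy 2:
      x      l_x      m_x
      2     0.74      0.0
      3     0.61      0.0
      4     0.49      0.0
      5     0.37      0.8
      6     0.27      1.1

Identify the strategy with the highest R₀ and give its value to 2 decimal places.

Strategy 1: R₀ = 0.79×0.0 + 0.57×0.0 + 0.49×0.0 + 0.36×0.7 + 0.26×1.2 = 0.5640
Strategy 2: R₀ = 0.74×0.0 + 0.61×0.0 + 0.49×0.0 + 0.37×0.8 + 0.27×1.1 = 0.5930
Highest R₀: strategy 2 with 0.5930.

0.59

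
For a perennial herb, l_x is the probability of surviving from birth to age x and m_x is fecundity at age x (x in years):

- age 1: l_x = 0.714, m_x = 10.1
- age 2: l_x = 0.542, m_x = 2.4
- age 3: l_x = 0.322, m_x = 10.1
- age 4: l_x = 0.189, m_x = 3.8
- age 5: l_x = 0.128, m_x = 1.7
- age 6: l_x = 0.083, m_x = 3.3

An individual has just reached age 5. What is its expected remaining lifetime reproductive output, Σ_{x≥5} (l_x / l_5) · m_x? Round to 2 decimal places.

l_5 = 0.128. Conditional survival from age 5 to x is l_x / l_5.
  x=5: (0.128/0.128) × 1.7 = 1.7000
  x=6: (0.083/0.128) × 3.3 = 2.1398
Sum = 1.7000 + 2.1398 = 3.8398

3.84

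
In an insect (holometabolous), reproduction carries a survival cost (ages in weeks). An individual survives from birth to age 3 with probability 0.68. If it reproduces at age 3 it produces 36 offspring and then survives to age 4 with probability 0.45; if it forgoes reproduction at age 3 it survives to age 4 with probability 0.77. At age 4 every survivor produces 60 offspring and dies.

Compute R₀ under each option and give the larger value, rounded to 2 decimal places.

breed at age 3: R₀ = 0.68 × (36 + 0.45 × 60) = 0.68 × 63.0000 = 42.8400
delay to age 4: R₀ = 0.68 × (0.77 × 60) = 0.68 × 46.2000 = 31.4160
Higher: breed at age 3 (42.8400).

42.84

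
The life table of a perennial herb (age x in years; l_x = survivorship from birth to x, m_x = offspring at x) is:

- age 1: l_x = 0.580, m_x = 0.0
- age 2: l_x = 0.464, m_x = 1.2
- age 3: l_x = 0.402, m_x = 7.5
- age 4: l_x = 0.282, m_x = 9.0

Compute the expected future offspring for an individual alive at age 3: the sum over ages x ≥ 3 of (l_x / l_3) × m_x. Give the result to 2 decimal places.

l_3 = 0.402. Conditional survival from age 3 to x is l_x / l_3.
  x=3: (0.402/0.402) × 7.5 = 7.5000
  x=4: (0.282/0.402) × 9.0 = 6.3134
Sum = 7.5000 + 6.3134 = 13.8134

13.81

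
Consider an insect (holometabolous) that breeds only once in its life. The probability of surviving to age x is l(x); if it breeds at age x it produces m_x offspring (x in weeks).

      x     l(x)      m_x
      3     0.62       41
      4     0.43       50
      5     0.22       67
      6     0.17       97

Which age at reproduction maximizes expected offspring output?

3

Expected offspring if breeding at age x = l(x) × m_x:
  age 3: 0.62 × 41 = 25.420
  age 4: 0.43 × 50 = 21.500
  age 5: 0.22 × 67 = 14.740
  age 6: 0.17 × 97 = 16.490
Maximum at age 3 (25.420).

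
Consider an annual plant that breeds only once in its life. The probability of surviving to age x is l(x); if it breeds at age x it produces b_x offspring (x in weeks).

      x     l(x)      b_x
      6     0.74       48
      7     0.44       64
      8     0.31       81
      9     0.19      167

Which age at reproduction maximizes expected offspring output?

Expected offspring if breeding at age x = l(x) × b_x:
  age 6: 0.74 × 48 = 35.520
  age 7: 0.44 × 64 = 28.160
  age 8: 0.31 × 81 = 25.110
  age 9: 0.19 × 167 = 31.730
Maximum at age 6 (35.520).

6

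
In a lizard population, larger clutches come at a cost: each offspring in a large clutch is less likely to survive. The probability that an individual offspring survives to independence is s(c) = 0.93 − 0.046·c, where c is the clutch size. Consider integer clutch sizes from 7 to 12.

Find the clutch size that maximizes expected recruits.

10

Expected recruits = c × s(c):
  c=7: 7 × 0.608 = 4.256
  c=8: 8 × 0.562 = 4.496
  c=9: 9 × 0.516 = 4.644
  c=10: 10 × 0.470 = 4.700
  c=11: 11 × 0.424 = 4.664
  c=12: 12 × 0.378 = 4.536
Maximum at c = 10 (4.700 recruits).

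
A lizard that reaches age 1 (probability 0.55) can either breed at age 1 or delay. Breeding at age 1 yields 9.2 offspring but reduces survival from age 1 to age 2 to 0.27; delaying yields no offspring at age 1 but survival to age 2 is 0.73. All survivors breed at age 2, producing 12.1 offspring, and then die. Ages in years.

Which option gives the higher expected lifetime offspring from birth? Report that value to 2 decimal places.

6.86

breed at age 1: R₀ = 0.55 × (9.2 + 0.27 × 12.1) = 0.55 × 12.4670 = 6.8568
delay to age 2: R₀ = 0.55 × (0.73 × 12.1) = 0.55 × 8.8330 = 4.8582
Higher: breed at age 1 (6.8568).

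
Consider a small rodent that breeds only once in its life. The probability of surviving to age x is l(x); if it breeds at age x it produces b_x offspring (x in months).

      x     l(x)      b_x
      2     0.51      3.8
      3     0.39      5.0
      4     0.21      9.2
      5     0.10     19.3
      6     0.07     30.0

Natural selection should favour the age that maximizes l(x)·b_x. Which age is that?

6

Expected offspring if breeding at age x = l(x) × b_x:
  age 2: 0.51 × 3.8 = 1.938
  age 3: 0.39 × 5.0 = 1.950
  age 4: 0.21 × 9.2 = 1.932
  age 5: 0.10 × 19.3 = 1.930
  age 6: 0.07 × 30.0 = 2.100
Maximum at age 6 (2.100).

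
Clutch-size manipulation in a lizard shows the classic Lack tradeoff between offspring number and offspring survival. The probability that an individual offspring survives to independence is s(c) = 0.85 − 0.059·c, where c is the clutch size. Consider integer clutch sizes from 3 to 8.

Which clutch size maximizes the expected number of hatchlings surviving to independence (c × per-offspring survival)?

Expected hatchlings surviving to independence = c × s(c):
  c=3: 3 × 0.673 = 2.019
  c=4: 4 × 0.614 = 2.456
  c=5: 5 × 0.555 = 2.775
  c=6: 6 × 0.496 = 2.976
  c=7: 7 × 0.437 = 3.059
  c=8: 8 × 0.378 = 3.024
Maximum at c = 7 (3.059 hatchlings surviving to independence).

7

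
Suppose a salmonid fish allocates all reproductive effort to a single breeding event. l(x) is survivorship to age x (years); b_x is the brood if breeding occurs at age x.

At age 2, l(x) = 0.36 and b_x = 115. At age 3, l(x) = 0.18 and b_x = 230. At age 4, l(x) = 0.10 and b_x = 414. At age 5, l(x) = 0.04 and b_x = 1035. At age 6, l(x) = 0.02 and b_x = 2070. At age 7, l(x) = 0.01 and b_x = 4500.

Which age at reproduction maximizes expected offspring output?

7

Expected offspring if breeding at age x = l(x) × b_x:
  age 2: 0.36 × 115 = 41.400
  age 3: 0.18 × 230 = 41.400
  age 4: 0.10 × 414 = 41.400
  age 5: 0.04 × 1035 = 41.400
  age 6: 0.02 × 2070 = 41.400
  age 7: 0.01 × 4500 = 45.000
Maximum at age 7 (45.000).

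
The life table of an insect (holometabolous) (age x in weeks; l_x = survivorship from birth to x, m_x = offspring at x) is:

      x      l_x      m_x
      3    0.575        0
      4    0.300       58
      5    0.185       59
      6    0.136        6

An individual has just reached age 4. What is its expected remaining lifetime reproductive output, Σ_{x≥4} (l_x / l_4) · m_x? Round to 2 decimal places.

l_4 = 0.300. Conditional survival from age 4 to x is l_x / l_4.
  x=4: (0.300/0.300) × 58 = 58.0000
  x=5: (0.185/0.300) × 59 = 36.3833
  x=6: (0.136/0.300) × 6 = 2.7200
Sum = 58.0000 + 36.3833 + 2.7200 = 97.1033

97.10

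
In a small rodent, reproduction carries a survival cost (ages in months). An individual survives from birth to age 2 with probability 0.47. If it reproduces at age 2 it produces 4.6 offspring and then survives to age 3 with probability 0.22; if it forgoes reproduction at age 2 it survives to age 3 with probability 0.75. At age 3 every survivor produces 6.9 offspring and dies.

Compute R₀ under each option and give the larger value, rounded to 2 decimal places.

2.88

breed at age 2: R₀ = 0.47 × (4.6 + 0.22 × 6.9) = 0.47 × 6.1180 = 2.8755
delay to age 3: R₀ = 0.47 × (0.75 × 6.9) = 0.47 × 5.1750 = 2.4323
Higher: breed at age 2 (2.8755).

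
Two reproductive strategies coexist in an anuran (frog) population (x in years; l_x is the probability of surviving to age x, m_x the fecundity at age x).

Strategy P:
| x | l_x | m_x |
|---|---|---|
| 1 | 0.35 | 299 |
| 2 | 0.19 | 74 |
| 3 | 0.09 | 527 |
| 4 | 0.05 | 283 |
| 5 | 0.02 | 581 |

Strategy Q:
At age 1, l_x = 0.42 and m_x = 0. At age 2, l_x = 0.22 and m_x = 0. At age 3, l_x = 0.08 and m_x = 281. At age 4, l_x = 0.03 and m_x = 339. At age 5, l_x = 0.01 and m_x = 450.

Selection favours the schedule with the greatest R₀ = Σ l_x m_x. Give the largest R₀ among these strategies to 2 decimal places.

Strategy P: R₀ = 0.35×299 + 0.19×74 + 0.09×527 + 0.05×283 + 0.02×581 = 191.9100
Strategy Q: R₀ = 0.42×0 + 0.22×0 + 0.08×281 + 0.03×339 + 0.01×450 = 37.1500
Highest R₀: strategy P with 191.9100.

191.91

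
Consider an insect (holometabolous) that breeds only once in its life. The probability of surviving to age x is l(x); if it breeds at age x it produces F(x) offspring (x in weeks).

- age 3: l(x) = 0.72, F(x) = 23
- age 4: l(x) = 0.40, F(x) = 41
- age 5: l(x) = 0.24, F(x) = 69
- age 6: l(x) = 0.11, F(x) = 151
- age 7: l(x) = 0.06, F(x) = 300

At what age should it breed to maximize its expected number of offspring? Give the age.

7

Expected offspring if breeding at age x = l(x) × F(x):
  age 3: 0.72 × 23 = 16.560
  age 4: 0.40 × 41 = 16.400
  age 5: 0.24 × 69 = 16.560
  age 6: 0.11 × 151 = 16.610
  age 7: 0.06 × 300 = 18.000
Maximum at age 7 (18.000).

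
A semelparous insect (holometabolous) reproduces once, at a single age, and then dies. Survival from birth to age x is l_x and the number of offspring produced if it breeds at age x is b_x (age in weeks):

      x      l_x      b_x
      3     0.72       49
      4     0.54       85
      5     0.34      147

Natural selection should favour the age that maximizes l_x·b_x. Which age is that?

5

Expected offspring if breeding at age x = l_x × b_x:
  age 3: 0.72 × 49 = 35.280
  age 4: 0.54 × 85 = 45.900
  age 5: 0.34 × 147 = 49.980
Maximum at age 5 (49.980).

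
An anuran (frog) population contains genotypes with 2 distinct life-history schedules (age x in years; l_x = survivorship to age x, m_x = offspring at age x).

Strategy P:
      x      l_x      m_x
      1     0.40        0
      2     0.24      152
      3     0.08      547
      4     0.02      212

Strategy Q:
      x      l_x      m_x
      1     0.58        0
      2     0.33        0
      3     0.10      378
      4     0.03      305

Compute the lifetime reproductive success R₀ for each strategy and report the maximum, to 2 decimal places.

84.48

Strategy P: R₀ = 0.40×0 + 0.24×152 + 0.08×547 + 0.02×212 = 84.4800
Strategy Q: R₀ = 0.58×0 + 0.33×0 + 0.10×378 + 0.03×305 = 46.9500
Highest R₀: strategy P with 84.4800.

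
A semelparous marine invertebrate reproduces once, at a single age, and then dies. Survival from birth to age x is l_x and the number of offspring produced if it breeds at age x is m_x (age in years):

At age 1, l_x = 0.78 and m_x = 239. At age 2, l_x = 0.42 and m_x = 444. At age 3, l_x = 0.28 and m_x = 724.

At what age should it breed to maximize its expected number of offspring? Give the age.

3

Expected offspring if breeding at age x = l_x × m_x:
  age 1: 0.78 × 239 = 186.420
  age 2: 0.42 × 444 = 186.480
  age 3: 0.28 × 724 = 202.720
Maximum at age 3 (202.720).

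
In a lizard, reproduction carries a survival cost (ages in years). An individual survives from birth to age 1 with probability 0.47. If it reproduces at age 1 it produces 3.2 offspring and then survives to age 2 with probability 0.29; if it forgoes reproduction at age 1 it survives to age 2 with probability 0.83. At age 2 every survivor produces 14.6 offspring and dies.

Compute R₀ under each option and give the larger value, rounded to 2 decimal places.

5.70

breed at age 1: R₀ = 0.47 × (3.2 + 0.29 × 14.6) = 0.47 × 7.4340 = 3.4940
delay to age 2: R₀ = 0.47 × (0.83 × 14.6) = 0.47 × 12.1180 = 5.6955
Higher: delay to age 2 (5.6955).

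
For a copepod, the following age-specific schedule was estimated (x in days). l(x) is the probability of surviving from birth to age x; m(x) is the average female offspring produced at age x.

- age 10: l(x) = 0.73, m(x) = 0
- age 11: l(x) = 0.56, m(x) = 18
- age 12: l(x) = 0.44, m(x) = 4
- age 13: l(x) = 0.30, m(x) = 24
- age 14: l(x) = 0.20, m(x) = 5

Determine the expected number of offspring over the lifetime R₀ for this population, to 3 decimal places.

R₀ = Σ l(x) m(x):
  age 10: 0.73 × 0 = 0.0000
  age 11: 0.56 × 18 = 10.0800
  age 12: 0.44 × 4 = 1.7600
  age 13: 0.30 × 24 = 7.2000
  age 14: 0.20 × 5 = 1.0000
R₀ = 0.0000 + 10.0800 + 1.7600 + 7.2000 + 1.0000 = 20.0400

20.040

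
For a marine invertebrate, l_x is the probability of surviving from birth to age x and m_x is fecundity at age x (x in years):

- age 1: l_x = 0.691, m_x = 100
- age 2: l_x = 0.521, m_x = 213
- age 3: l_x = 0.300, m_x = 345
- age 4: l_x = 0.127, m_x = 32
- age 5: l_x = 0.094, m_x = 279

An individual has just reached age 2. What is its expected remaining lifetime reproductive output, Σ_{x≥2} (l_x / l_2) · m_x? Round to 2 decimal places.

469.79

l_2 = 0.521. Conditional survival from age 2 to x is l_x / l_2.
  x=2: (0.521/0.521) × 213 = 213.0000
  x=3: (0.300/0.521) × 345 = 198.6564
  x=4: (0.127/0.521) × 32 = 7.8004
  x=5: (0.094/0.521) × 279 = 50.3378
Sum = 213.0000 + 198.6564 + 7.8004 + 50.3378 = 469.7946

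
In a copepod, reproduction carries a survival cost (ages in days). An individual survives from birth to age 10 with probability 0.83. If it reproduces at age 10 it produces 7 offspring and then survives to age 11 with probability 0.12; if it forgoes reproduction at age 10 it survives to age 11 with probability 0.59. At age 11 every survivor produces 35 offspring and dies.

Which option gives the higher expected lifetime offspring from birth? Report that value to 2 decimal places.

breed at age 10: R₀ = 0.83 × (7 + 0.12 × 35) = 0.83 × 11.2000 = 9.2960
delay to age 11: R₀ = 0.83 × (0.59 × 35) = 0.83 × 20.6500 = 17.1395
Higher: delay to age 11 (17.1395).

17.14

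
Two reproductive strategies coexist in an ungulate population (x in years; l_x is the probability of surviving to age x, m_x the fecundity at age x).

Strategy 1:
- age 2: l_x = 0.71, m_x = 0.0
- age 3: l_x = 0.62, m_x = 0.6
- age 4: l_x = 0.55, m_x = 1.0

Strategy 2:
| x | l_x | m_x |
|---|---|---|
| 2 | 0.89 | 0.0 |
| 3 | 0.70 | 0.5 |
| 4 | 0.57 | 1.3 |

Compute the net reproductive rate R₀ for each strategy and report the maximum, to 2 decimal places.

1.09

Strategy 1: R₀ = 0.71×0.0 + 0.62×0.6 + 0.55×1.0 = 0.9220
Strategy 2: R₀ = 0.89×0.0 + 0.70×0.5 + 0.57×1.3 = 1.0910
Highest R₀: strategy 2 with 1.0910.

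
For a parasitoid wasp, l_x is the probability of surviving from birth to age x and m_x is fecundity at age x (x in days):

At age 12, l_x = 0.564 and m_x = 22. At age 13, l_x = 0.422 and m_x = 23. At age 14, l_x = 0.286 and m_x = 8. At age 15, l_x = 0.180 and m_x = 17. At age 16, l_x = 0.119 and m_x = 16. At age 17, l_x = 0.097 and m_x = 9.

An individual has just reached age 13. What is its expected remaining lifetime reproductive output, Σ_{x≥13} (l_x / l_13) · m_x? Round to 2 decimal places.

l_13 = 0.422. Conditional survival from age 13 to x is l_x / l_13.
  x=13: (0.422/0.422) × 23 = 23.0000
  x=14: (0.286/0.422) × 8 = 5.4218
  x=15: (0.180/0.422) × 17 = 7.2512
  x=16: (0.119/0.422) × 16 = 4.5118
  x=17: (0.097/0.422) × 9 = 2.0687
Sum = 23.0000 + 5.4218 + 7.2512 + 4.5118 + 2.0687 = 42.2536

42.25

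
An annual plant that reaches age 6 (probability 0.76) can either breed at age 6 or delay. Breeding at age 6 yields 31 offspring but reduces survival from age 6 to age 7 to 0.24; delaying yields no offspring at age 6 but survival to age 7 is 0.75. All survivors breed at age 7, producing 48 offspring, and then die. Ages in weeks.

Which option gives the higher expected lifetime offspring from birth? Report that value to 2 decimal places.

breed at age 6: R₀ = 0.76 × (31 + 0.24 × 48) = 0.76 × 42.5200 = 32.3152
delay to age 7: R₀ = 0.76 × (0.75 × 48) = 0.76 × 36.0000 = 27.3600
Higher: breed at age 6 (32.3152).

32.32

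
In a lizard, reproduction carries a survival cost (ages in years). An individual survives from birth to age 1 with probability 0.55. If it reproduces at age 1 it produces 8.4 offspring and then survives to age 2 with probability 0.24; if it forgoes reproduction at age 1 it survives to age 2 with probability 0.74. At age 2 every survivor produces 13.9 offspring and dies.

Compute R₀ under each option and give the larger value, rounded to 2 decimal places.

6.45

breed at age 1: R₀ = 0.55 × (8.4 + 0.24 × 13.9) = 0.55 × 11.7360 = 6.4548
delay to age 2: R₀ = 0.55 × (0.74 × 13.9) = 0.55 × 10.2860 = 5.6573
Higher: breed at age 1 (6.4548).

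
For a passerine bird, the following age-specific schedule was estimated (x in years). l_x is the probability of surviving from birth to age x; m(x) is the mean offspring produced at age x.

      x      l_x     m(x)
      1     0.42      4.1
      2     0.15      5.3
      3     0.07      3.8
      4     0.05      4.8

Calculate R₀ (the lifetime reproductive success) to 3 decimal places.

3.023

R₀ = Σ l_x m(x):
  age 1: 0.42 × 4.1 = 1.7220
  age 2: 0.15 × 5.3 = 0.7950
  age 3: 0.07 × 3.8 = 0.2660
  age 4: 0.05 × 4.8 = 0.2400
R₀ = 1.7220 + 0.7950 + 0.2660 + 0.2400 = 3.0230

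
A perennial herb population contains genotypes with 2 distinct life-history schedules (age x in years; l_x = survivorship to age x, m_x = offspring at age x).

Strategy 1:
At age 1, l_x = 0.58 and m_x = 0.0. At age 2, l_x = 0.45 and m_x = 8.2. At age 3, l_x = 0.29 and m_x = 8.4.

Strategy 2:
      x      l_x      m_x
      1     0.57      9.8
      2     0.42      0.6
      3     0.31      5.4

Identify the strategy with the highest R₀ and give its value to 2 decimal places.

Strategy 1: R₀ = 0.58×0.0 + 0.45×8.2 + 0.29×8.4 = 6.1260
Strategy 2: R₀ = 0.57×9.8 + 0.42×0.6 + 0.31×5.4 = 7.5120
Highest R₀: strategy 2 with 7.5120.

7.51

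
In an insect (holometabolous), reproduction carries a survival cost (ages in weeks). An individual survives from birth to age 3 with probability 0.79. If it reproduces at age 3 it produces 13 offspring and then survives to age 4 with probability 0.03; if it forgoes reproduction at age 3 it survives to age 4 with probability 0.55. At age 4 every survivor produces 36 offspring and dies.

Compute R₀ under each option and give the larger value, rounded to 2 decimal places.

15.64

breed at age 3: R₀ = 0.79 × (13 + 0.03 × 36) = 0.79 × 14.0800 = 11.1232
delay to age 4: R₀ = 0.79 × (0.55 × 36) = 0.79 × 19.8000 = 15.6420
Higher: delay to age 4 (15.6420).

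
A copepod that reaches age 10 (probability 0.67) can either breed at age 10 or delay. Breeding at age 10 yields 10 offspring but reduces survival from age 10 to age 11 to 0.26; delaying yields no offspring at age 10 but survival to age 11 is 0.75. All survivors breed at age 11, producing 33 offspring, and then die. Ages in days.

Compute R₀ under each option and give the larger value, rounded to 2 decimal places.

breed at age 10: R₀ = 0.67 × (10 + 0.26 × 33) = 0.67 × 18.5800 = 12.4486
delay to age 11: R₀ = 0.67 × (0.75 × 33) = 0.67 × 24.7500 = 16.5825
Higher: delay to age 11 (16.5825).

16.58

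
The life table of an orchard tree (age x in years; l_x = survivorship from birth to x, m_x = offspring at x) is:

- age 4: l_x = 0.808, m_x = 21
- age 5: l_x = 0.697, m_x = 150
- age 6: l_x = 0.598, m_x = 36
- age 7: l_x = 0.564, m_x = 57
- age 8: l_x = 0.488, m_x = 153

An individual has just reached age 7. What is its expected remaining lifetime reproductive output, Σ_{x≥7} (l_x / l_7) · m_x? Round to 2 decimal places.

l_7 = 0.564. Conditional survival from age 7 to x is l_x / l_7.
  x=7: (0.564/0.564) × 57 = 57.0000
  x=8: (0.488/0.564) × 153 = 132.3830
Sum = 57.0000 + 132.3830 = 189.3830

189.38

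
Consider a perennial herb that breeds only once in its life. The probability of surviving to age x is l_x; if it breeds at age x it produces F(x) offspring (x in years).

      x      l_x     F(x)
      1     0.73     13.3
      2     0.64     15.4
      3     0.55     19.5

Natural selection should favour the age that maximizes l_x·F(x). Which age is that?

3

Expected offspring if breeding at age x = l_x × F(x):
  age 1: 0.73 × 13.3 = 9.709
  age 2: 0.64 × 15.4 = 9.856
  age 3: 0.55 × 19.5 = 10.725
Maximum at age 3 (10.725).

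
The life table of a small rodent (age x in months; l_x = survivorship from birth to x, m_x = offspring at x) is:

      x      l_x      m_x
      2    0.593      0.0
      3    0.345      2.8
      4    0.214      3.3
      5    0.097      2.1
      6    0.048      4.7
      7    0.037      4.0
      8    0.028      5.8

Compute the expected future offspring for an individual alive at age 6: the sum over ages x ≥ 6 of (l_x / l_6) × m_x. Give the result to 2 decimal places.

11.17

l_6 = 0.048. Conditional survival from age 6 to x is l_x / l_6.
  x=6: (0.048/0.048) × 4.7 = 4.7000
  x=7: (0.037/0.048) × 4.0 = 3.0833
  x=8: (0.028/0.048) × 5.8 = 3.3833
Sum = 4.7000 + 3.0833 + 3.3833 = 11.1667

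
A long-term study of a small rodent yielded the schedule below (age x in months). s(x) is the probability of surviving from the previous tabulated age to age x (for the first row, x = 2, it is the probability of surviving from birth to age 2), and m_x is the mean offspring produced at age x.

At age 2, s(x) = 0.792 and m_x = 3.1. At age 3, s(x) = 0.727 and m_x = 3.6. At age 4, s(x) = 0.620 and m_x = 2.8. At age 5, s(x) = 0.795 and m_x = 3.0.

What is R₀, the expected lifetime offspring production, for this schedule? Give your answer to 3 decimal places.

Survivorship from birth: l_x = s_2·s_3·…·s_x.
  l_2 = 0.79200
  l_3 = 0.57578
  l_4 = 0.35699
  l_5 = 0.28380
R₀ = Σ l_x m_x:
  age 2: 0.79200 × 3.1 = 2.4552
  age 3: 0.57578 × 3.6 = 2.0728
  age 4: 0.35699 × 2.8 = 0.9996
  age 5: 0.28380 × 3.0 = 0.8514
R₀ = 2.4552 + 2.0728 + 0.9996 + 0.8514 = 6.3790

6.379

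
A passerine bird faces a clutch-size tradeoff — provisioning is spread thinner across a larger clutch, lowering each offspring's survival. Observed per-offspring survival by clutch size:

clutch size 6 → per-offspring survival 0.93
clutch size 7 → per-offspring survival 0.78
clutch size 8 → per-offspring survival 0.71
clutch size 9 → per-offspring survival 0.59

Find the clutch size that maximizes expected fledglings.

8

Expected fledglings = c × s(c):
  c=6: 6 × 0.93 = 5.580
  c=7: 7 × 0.78 = 5.460
  c=8: 8 × 0.71 = 5.680
  c=9: 9 × 0.59 = 5.310
Maximum at c = 8 (5.680 fledglings).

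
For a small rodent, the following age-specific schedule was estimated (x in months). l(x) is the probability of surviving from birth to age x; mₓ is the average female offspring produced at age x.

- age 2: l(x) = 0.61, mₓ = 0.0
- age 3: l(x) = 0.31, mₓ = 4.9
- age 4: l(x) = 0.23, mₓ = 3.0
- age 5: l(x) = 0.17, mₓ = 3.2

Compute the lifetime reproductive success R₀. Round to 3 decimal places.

R₀ = Σ l(x) mₓ:
  age 2: 0.61 × 0.0 = 0.0000
  age 3: 0.31 × 4.9 = 1.5190
  age 4: 0.23 × 3.0 = 0.6900
  age 5: 0.17 × 3.2 = 0.5440
R₀ = 0.0000 + 1.5190 + 0.6900 + 0.5440 = 2.7530

2.753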